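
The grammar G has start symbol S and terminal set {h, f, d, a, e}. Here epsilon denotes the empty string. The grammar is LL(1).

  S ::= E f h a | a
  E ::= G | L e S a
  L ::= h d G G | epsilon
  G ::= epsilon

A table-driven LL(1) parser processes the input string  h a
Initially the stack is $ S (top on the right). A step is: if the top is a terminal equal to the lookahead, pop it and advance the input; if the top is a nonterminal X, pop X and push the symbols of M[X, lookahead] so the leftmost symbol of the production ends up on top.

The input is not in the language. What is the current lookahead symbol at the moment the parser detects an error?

     Stack                  Input  Action
  1  $ S                    h a $  expand S ::= E f h a
  2  $ a h f E              h a $  expand E ::= L e S a
  3  $ a h f a S e L        h a $  expand L ::= h d G G
  4  $ a h f a S e G G d h  h a $  match h
  5  $ a h f a S e G G d    a $    error: top is terminal d but lookahead is a

a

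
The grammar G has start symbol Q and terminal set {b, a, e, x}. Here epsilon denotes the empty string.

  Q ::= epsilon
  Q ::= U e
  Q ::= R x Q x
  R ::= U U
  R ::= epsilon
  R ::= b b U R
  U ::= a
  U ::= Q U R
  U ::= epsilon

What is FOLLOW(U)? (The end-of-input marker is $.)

FIRST(Q): from Q::=epsilon we get {epsilon}; from Q::=U e we get {a, b, e, x}; from Q::=R x Q x we get {a, b, e, x}. So FIRST(Q) = {epsilon, a, b, e, x}.
FIRST(R): from R::=U U we get {epsilon, a, b, e, x}; from R::=epsilon we get {epsilon}; from R::=b b U R we get {b}. So FIRST(R) = {epsilon, a, b, e, x}.
FIRST(U): from U::=a we get {a}; from U::=Q U R we get {epsilon, a, b, e, x}; from U::=epsilon we get {epsilon}. So FIRST(U) = {epsilon, a, b, e, x}.
FOLLOW(Q) includes $ since Q is the start symbol.
FOLLOW(Q): in Q::=R x Q x, Q is followed by x with FIRST {x}; in U::=Q U R, Q is followed by U R with FIRST {epsilon, a, b, e, x}; in U::=Q U R, the suffix after Q is nullable, so FOLLOW(Q) ⊇ FOLLOW(U) = {a, b, e, x}. Thus FOLLOW(Q) = {$, a, b, e, x}.
FOLLOW(R): in Q::=R x Q x, R is followed by x Q x with FIRST {x}; in R::=b b U R, the suffix after R is empty (adds nothing new); in U::=Q U R, the suffix after R is empty, so FOLLOW(R) ⊇ FOLLOW(U) = {a, b, e, x}. Thus FOLLOW(R) = {a, b, e, x}.
FOLLOW(U): in Q::=U e, U is followed by e with FIRST {e}; in R::=U U (occurrence 1), U is followed by U with FIRST {epsilon, a, b, e, x}; in R::=U U (occurrence 1), the suffix after U is nullable, so FOLLOW(U) ⊇ FOLLOW(R) = {a, b, e, x}; in R::=U U (occurrence 2), the suffix after U is empty, so FOLLOW(U) ⊇ FOLLOW(R) = {a, b, e, x}; in R::=b b U R, U is followed by R with FIRST {epsilon, a, b, e, x}; in R::=b b U R, the suffix after U is nullable, so FOLLOW(U) ⊇ FOLLOW(R) = {a, b, e, x}; in U::=Q U R, U is followed by R with FIRST {epsilon, a, b, e, x}; in U::=Q U R, the suffix after U is nullable (adds nothing new). Thus FOLLOW(U) = {a, b, e, x}.

{a, b, e, x}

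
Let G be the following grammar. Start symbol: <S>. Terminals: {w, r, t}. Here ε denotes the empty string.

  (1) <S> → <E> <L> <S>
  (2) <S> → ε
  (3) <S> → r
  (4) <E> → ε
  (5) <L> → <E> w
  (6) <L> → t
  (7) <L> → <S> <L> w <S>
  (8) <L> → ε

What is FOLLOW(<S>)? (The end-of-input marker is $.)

FIRST(<E>) = {ε}
FIRST(<S>) = {ε, r, t, w}  (via <E> <L> <S>)
FIRST(<L>) = {ε, r, t, w}  (via <E> w, <S> <L> w <S>)
FOLLOW(<S>) includes $ since <S> is the start symbol.
FOLLOW(<S>): in <S>→<E> <L> <S>, the suffix after <S> is empty (adds nothing new); in <L>→<S> <L> w <S> (occurrence 1), <S> is followed by <L> w <S> with FIRST {r, t, w}; in <L>→<S> <L> w <S> (occurrence 2), the suffix after <S> is empty, so FOLLOW(<S>) ⊇ FOLLOW(<L>) = {$, r, t, w}. Thus FOLLOW(<S>) = {$, r, t, w}.
FOLLOW(<E>): in <S>→<E> <L> <S>, <E> is followed by <L> <S> with FIRST {ε, r, t, w}; in <S>→<E> <L> <S>, the suffix after <E> is nullable, so FOLLOW(<E>) ⊇ FOLLOW(<S>) = {$, r, t, w}; in <L>→<E> w, <E> is followed by w with FIRST {w}. Thus FOLLOW(<E>) = {$, r, t, w}.
FOLLOW(<L>): in <S>→<E> <L> <S>, <L> is followed by <S> with FIRST {ε, r, t, w}; in <S>→<E> <L> <S>, the suffix after <L> is nullable, so FOLLOW(<L>) ⊇ FOLLOW(<S>) = {$, r, t, w}; in <L>→<S> <L> w <S>, <L> is followed by w <S> with FIRST {w}. Thus FOLLOW(<L>) = {$, r, t, w}.

{$, r, t, w}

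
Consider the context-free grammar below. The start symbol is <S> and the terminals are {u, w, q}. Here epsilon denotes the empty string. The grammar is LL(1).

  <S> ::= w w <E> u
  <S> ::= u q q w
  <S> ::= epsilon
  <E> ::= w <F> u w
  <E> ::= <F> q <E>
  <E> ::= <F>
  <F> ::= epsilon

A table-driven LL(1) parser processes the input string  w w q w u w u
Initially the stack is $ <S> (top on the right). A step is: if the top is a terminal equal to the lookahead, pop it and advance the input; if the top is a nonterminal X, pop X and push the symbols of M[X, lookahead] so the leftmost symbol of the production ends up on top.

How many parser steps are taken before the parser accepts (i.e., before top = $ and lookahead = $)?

step 1: stack=$ <S>  input=w w q w u w u $  — expand <S> ::= w w <E> u
step 2: stack=$ u <E> w w  input=w w q w u w u $  — match w
step 3: stack=$ u <E> w  input=w q w u w u $  — match w
step 4: stack=$ u <E>  input=q w u w u $  — expand <E> ::= <F> q <E>
step 5: stack=$ u <E> q <F>  input=q w u w u $  — expand <F> ::= epsilon
step 6: stack=$ u <E> q  input=q w u w u $  — match q
step 7: stack=$ u <E>  input=w u w u $  — expand <E> ::= w <F> u w
step 8: stack=$ u w u <F> w  input=w u w u $  — match w
step 9: stack=$ u w u <F>  input=u w u $  — expand <F> ::= epsilon
step 10: stack=$ u w u  input=u w u $  — match u
step 11: stack=$ u w  input=w u $  — match w
step 12: stack=$ u  input=u $  — match u
Accept reached after 12 steps.

12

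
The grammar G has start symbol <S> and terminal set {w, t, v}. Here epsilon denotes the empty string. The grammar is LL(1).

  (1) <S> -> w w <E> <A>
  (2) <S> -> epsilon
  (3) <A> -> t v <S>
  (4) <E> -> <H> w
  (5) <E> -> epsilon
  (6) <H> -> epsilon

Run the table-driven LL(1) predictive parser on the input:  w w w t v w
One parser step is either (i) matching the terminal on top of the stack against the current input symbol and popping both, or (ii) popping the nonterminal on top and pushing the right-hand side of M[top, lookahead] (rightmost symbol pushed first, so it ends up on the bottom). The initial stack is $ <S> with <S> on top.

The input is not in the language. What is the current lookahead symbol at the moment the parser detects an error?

$

      Stack          Input          Action
   1  $ <S>          w w w t v w $  expand <S> -> w w <E> <A>
   2  $ <A> <E> w w  w w w t v w $  match w
   3  $ <A> <E> w    w w t v w $    match w
   4  $ <A> <E>      w t v w $      expand <E> -> <H> w
   5  $ <A> w <H>    w t v w $      expand <H> -> epsilon
   6  $ <A> w        w t v w $      match w
   7  $ <A>          t v w $        expand <A> -> t v <S>
   8  $ <S> v t      t v w $        match t
   9  $ <S> v        v w $          match v
  10  $ <S>          w $            expand <S> -> w w <E> <A>
  11  $ <A> <E> w w  w $            match w
  12  $ <A> <E> w    $              error: top is terminal w but lookahead is $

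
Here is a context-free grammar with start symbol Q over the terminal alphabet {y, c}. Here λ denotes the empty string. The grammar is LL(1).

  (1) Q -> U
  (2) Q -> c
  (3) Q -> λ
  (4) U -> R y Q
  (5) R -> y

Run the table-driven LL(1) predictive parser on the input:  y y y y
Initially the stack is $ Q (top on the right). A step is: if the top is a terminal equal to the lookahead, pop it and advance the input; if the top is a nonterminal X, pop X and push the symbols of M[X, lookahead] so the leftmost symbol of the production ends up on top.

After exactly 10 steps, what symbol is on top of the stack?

Q

      Stack    Input      Action
   1  $ Q      y y y y $  expand Q -> U
   2  $ U      y y y y $  expand U -> R y Q
   3  $ Q y R  y y y y $  expand R -> y
   4  $ Q y y  y y y y $  match y
   5  $ Q y    y y y $    match y
   6  $ Q      y y $      expand Q -> U
   7  $ U      y y $      expand U -> R y Q
   8  $ Q y R  y y $      expand R -> y
   9  $ Q y y  y y $      match y
  10  $ Q y    y $        match y
Stack after step 10: $ Q (top = Q).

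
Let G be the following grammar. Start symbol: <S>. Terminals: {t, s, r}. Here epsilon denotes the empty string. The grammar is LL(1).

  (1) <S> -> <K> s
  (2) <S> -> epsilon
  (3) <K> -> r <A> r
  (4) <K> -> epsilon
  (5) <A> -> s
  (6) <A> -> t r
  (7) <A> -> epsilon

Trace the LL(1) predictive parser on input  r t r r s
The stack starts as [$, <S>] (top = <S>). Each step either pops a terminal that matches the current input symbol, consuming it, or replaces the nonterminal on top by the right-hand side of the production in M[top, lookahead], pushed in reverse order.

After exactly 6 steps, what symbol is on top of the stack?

step 1: stack=$ <S>  input=r t r r s $  — expand <S> -> <K> s
step 2: stack=$ s <K>  input=r t r r s $  — expand <K> -> r <A> r
step 3: stack=$ s r <A> r  input=r t r r s $  — match r
step 4: stack=$ s r <A>  input=t r r s $  — expand <A> -> t r
step 5: stack=$ s r r t  input=t r r s $  — match t
step 6: stack=$ s r r  input=r r s $  — match r
Stack after step 6: $ s r (top = r).

r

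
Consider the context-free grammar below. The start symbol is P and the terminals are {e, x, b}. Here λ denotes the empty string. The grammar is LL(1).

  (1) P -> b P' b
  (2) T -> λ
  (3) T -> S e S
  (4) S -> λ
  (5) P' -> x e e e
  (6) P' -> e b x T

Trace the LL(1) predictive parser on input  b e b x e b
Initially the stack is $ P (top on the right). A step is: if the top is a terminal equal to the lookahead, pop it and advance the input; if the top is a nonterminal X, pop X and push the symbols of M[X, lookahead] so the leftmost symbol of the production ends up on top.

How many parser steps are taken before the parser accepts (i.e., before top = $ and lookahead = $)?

step 1: stack=$ P  input=b e b x e b $  — expand P -> b P' b
step 2: stack=$ b P' b  input=b e b x e b $  — match b
step 3: stack=$ b P'  input=e b x e b $  — expand P' -> e b x T
step 4: stack=$ b T x b e  input=e b x e b $  — match e
step 5: stack=$ b T x b  input=b x e b $  — match b
step 6: stack=$ b T x  input=x e b $  — match x
step 7: stack=$ b T  input=e b $  — expand T -> S e S
step 8: stack=$ b S e S  input=e b $  — expand S -> λ
step 9: stack=$ b S e  input=e b $  — match e
step 10: stack=$ b S  input=b $  — expand S -> λ
step 11: stack=$ b  input=b $  — match b
Accept reached after 11 steps.

11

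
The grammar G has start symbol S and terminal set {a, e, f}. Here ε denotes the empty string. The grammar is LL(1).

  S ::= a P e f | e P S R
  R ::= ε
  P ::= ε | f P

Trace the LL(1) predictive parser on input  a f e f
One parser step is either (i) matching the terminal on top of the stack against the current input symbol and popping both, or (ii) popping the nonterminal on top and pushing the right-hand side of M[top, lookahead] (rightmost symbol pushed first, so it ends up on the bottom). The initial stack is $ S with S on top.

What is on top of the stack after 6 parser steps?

f

step 1: stack=$ S  input=a f e f $  — expand S ::= a P e f
step 2: stack=$ f e P a  input=a f e f $  — match a
step 3: stack=$ f e P  input=f e f $  — expand P ::= f P
step 4: stack=$ f e P f  input=f e f $  — match f
step 5: stack=$ f e P  input=e f $  — expand P ::= ε
step 6: stack=$ f e  input=e f $  — match e
Stack after step 6: $ f (top = f).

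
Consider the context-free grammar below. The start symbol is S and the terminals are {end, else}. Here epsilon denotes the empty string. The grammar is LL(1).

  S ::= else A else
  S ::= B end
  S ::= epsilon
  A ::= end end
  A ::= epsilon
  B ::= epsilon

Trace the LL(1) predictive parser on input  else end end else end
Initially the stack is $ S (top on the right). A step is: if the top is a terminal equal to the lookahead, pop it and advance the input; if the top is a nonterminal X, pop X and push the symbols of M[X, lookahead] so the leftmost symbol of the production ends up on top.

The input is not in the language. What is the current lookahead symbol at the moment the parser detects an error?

     Stack           Input                    Action
  1  $ S             else end end else end $  expand S ::= else A else
  2  $ else A else   else end end else end $  match else
  3  $ else A        end end else end $       expand A ::= end end
  4  $ else end end  end end else end $       match end
  5  $ else end      end else end $           match end
  6  $ else          else end $               match else
  7  $               end $                    error: stack empty but input remains

end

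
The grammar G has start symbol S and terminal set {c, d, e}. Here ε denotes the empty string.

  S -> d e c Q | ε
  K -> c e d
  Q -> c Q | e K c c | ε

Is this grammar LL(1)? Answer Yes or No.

FIRST(S) = {ε, d}
FIRST(K) = {c}
FIRST(Q) = {ε, c, e}
FOLLOW(S) = {$}
FOLLOW(K) = {c}
FOLLOW(Q) = {$}
Each cell of M receives at most one production.

Yes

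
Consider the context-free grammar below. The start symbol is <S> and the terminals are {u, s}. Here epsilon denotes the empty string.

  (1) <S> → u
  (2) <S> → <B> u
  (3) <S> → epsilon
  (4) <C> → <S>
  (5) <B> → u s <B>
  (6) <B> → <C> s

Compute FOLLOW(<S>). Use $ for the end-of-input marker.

FIRST(<S>): from <S>→u we get {u}; from <S>→<B> u we get {s, u}; from <S>→epsilon we get {epsilon}. So FIRST(<S>) = {epsilon, s, u}.
FIRST(<C>): from <C>→<S> we get {epsilon, s, u}. So FIRST(<C>) = {epsilon, s, u}.
FIRST(<B>): from <B>→u s <B> we get {u}; from <B>→<C> s we get {s, u}. So FIRST(<B>) = {s, u}.
FOLLOW(<S>) includes $ since <S> is the start symbol.
FOLLOW(<C>): in <B>→<C> s, <C> is followed by s with FIRST {s}. Thus FOLLOW(<C>) = {s}.
FOLLOW(<S>): in <C>→<S>, the suffix after <S> is empty, so FOLLOW(<S>) ⊇ FOLLOW(<C>) = {s}. Thus FOLLOW(<S>) = {$, s}.
FOLLOW(<B>): in <S>→<B> u, <B> is followed by u with FIRST {u}; in <B>→u s <B>, the suffix after <B> is empty (adds nothing new). Thus FOLLOW(<B>) = {u}.

{$, s}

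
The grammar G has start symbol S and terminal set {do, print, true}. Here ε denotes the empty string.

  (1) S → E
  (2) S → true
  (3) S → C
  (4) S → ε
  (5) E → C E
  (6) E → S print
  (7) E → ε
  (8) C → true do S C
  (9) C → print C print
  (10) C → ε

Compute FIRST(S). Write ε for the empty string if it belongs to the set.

FIRST(C) = {ε, print, true}
FIRST(S) = {ε, print, true}  (via E, C)
FIRST(E) = {ε, print, true}  (via C E, S print)

{ε, print, true}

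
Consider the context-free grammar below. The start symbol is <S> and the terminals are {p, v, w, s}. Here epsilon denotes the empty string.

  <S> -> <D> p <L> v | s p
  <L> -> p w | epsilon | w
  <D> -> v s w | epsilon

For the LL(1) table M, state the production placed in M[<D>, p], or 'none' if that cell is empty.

<D> -> epsilon

FIRST(<L>) = {epsilon, p, w}
FIRST(<D>) = {epsilon, v}
FIRST(<S>) = {p, s, v}  (via <D> p <L> v)
FOLLOW(<S>) includes $ since <S> is the start symbol.
FOLLOW(<D>): in <S>-><D> p <L> v, <D> is followed by p <L> v with FIRST {p}. Thus FOLLOW(<D>) = {p}.
For <D> -> v s w: FIRST(v s w) = {v}, so it goes in M[<D>, t] for t ∈ {v}.
For <D> -> epsilon: FIRST(epsilon) = {epsilon}, so it goes in M[<D>, t] for t ∈ {}; since epsilon ∈ FIRST, also for every t ∈ FOLLOW(<D>) = {p}.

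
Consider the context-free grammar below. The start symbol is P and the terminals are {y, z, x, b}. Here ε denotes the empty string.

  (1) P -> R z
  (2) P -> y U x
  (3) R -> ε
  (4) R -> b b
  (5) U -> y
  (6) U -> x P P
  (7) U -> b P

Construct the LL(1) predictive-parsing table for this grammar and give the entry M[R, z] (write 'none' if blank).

FIRST(R): from R->ε we get {ε}; from R->b b we get {b}. So FIRST(R) = {ε, b}.
FIRST(U): from U->y we get {y}; from U->x P P we get {x}; from U->b P we get {b}. So FIRST(U) = {b, x, y}.
FIRST(P): from P->R z we get {b, z}; from P->y U x we get {y}. So FIRST(P) = {b, y, z}.
FOLLOW(P) includes $ since P is the start symbol.
FOLLOW(R): in P->R z, R is followed by z with FIRST {z}. Thus FOLLOW(R) = {z}.
For R -> ε: FIRST(ε) = {ε}, so it goes in M[R, t] for t ∈ {}; since ε ∈ FIRST, also for every t ∈ FOLLOW(R) = {z}.
For R -> b b: FIRST(b b) = {b}, so it goes in M[R, t] for t ∈ {b}.

R -> ε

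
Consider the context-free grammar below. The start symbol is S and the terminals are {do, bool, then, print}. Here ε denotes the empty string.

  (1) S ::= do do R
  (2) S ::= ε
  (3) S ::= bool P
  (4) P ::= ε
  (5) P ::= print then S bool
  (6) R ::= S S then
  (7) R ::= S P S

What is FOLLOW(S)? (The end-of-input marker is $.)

{$, bool, do, print, then}

FIRST(S): from S::=do do R we get {do}; from S::=ε we get {ε}; from S::=bool P we get {bool}. So FIRST(S) = {ε, bool, do}.
FIRST(P): from P::=ε we get {ε}; from P::=print then S bool we get {print}. So FIRST(P) = {ε, print}.
FIRST(R): from R::=S S then we get {bool, do, then}; from R::=S P S we get {ε, bool, do, print}. So FIRST(R) = {ε, bool, do, print, then}.
FOLLOW(S) includes $ since S is the start symbol.
FOLLOW(S): in P::=print then S bool, S is followed by bool with FIRST {bool}; in R::=S S then (occurrence 1), S is followed by S then with FIRST {bool, do, then}; in R::=S S then (occurrence 2), S is followed by then with FIRST {then}; in R::=S P S (occurrence 1), S is followed by P S with FIRST {ε, bool, do, print}; in R::=S P S (occurrence 1), the suffix after S is nullable, so FOLLOW(S) ⊇ FOLLOW(R) = {$, bool, do, print, then}; in R::=S P S (occurrence 2), the suffix after S is empty, so FOLLOW(S) ⊇ FOLLOW(R) = {$, bool, do, print, then}. Thus FOLLOW(S) = {$, bool, do, print, then}.
FOLLOW(R): in S::=do do R, the suffix after R is empty, so FOLLOW(R) ⊇ FOLLOW(S) = {$, bool, do, print, then}. Thus FOLLOW(R) = {$, bool, do, print, then}.
FOLLOW(P): in S::=bool P, the suffix after P is empty, so FOLLOW(P) ⊇ FOLLOW(S) = {$, bool, do, print, then}; in R::=S P S, P is followed by S with FIRST {ε, bool, do}; in R::=S P S, the suffix after P is nullable, so FOLLOW(P) ⊇ FOLLOW(R) = {$, bool, do, print, then}. Thus FOLLOW(P) = {$, bool, do, print, then}.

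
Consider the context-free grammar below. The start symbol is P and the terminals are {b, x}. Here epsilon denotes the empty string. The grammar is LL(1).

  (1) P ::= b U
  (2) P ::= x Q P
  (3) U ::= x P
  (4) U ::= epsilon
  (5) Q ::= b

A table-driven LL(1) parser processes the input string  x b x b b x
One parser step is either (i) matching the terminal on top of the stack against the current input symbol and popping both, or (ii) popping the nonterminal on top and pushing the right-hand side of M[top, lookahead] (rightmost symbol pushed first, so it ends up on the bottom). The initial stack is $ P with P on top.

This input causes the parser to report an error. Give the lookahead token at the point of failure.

$

step 1: stack=$ P  input=x b x b b x $  — expand P ::= x Q P
step 2: stack=$ P Q x  input=x b x b b x $  — match x
step 3: stack=$ P Q  input=b x b b x $  — expand Q ::= b
step 4: stack=$ P b  input=b x b b x $  — match b
step 5: stack=$ P  input=x b b x $  — expand P ::= x Q P
step 6: stack=$ P Q x  input=x b b x $  — match x
step 7: stack=$ P Q  input=b b x $  — expand Q ::= b
step 8: stack=$ P b  input=b b x $  — match b
step 9: stack=$ P  input=b x $  — expand P ::= b U
step 10: stack=$ U b  input=b x $  — match b
step 11: stack=$ U  input=x $  — expand U ::= x P
step 12: stack=$ P x  input=x $  — match x
step 13: stack=$ P  input=$  — error: M[P, $] is empty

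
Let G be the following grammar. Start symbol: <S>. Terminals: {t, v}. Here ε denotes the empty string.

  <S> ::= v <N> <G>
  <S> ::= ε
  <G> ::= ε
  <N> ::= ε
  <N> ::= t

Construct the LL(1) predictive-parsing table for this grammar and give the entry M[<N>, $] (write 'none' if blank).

FIRST(<S>) = {ε, v}
FIRST(<G>) = {ε}
FIRST(<N>) = {ε, t}
FOLLOW(<S>) includes $ since <S> is the start symbol.
FOLLOW(<S>): <S> appears on no right-hand side. Thus FOLLOW(<S>) = {$}.
FOLLOW(<N>): in <S>::=v <N> <G>, <N> is followed by <G> with FIRST {ε}; in <S>::=v <N> <G>, the suffix after <N> is nullable, so FOLLOW(<N>) ⊇ FOLLOW(<S>) = {$}. Thus FOLLOW(<N>) = {$}.
For <N> ::= ε: FIRST(ε) = {ε}, so it goes in M[<N>, t] for t ∈ {}; since ε ∈ FIRST, also for every t ∈ FOLLOW(<N>) = {$}.
For <N> ::= t: FIRST(t) = {t}, so it goes in M[<N>, t] for t ∈ {t}.

<N> ::= ε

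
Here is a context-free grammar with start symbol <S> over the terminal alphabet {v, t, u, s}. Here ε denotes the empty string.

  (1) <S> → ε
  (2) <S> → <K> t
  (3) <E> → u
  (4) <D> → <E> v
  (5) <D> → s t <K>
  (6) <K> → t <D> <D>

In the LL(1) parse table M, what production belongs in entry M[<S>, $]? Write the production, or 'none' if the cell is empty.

FIRST(<E>) = {u}
FIRST(<K>) = {t}
FIRST(<S>) = {ε, t}  (via <K> t)
FIRST(<D>) = {s, u}  (via <E> v)
FOLLOW(<S>) includes $ since <S> is the start symbol.
FOLLOW(<S>): <S> appears on no right-hand side. Thus FOLLOW(<S>) = {$}.
For <S> → ε: FIRST(ε) = {ε}, so it goes in M[<S>, t] for t ∈ {}; since ε ∈ FIRST, also for every t ∈ FOLLOW(<S>) = {$}.
For <S> → <K> t: FIRST(<K> t) = {t}, so it goes in M[<S>, t] for t ∈ {t}.

<S> → ε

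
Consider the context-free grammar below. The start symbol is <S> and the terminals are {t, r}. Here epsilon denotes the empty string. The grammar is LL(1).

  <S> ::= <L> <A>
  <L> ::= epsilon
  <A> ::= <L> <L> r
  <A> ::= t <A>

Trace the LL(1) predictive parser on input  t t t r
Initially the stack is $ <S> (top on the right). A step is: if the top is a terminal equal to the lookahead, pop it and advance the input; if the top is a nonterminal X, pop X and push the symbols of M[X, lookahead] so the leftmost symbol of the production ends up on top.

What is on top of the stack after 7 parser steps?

     Stack      Input      Action
  1  $ <S>      t t t r $  expand <S> ::= <L> <A>
  2  $ <A> <L>  t t t r $  expand <L> ::= epsilon
  3  $ <A>      t t t r $  expand <A> ::= t <A>
  4  $ <A> t    t t t r $  match t
  5  $ <A>      t t r $    expand <A> ::= t <A>
  6  $ <A> t    t t r $    match t
  7  $ <A>      t r $      expand <A> ::= t <A>
Stack after step 7: $ <A> t (top = t).

t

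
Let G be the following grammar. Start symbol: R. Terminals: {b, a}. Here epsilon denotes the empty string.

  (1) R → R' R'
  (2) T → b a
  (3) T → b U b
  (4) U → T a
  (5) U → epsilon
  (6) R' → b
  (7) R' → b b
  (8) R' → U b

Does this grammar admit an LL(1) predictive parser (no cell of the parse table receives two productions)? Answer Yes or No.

No

FIRST(R) = {b}
FIRST(T) = {b}
FIRST(U) = {epsilon, b}
FIRST(R') = {b}
FOLLOW(R) = {$}
FOLLOW(T) = {a}
FOLLOW(U) = {b}
FOLLOW(R') = {$, b}
Cell M[R', b] receives both R' → b and R' → b b and R' → U b — the grammar is not LL(1).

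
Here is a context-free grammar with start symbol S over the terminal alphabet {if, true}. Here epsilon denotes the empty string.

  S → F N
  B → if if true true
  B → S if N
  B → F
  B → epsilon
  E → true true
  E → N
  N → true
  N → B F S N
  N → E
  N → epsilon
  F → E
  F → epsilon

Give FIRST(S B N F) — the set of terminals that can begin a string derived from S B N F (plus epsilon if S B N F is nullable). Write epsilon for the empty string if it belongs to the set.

FIRST(S) = {epsilon, if, true}  (via F N)
FIRST(B) = {epsilon, if, true}  (via S if N, F)
FIRST(E) = {epsilon, if, true}  (via N)
FIRST(F) = {epsilon, if, true}  (via E)
FIRST(N) = {epsilon, if, true}  (via B F S N, E)
FIRST(S B N F): take FIRST of each symbol in turn, carrying on past any symbol whose FIRST contains epsilon; result {epsilon, if, true}.

{epsilon, if, true}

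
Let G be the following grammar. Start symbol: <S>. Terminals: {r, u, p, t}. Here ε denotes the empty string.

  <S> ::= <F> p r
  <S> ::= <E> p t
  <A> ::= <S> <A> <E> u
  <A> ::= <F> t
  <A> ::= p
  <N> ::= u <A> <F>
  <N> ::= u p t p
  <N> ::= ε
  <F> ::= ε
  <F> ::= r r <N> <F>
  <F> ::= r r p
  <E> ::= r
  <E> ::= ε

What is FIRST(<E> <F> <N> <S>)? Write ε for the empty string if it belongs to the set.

{p, r, u}

FIRST(<N>): from <N>::=u <A> <F> we get {u}; from <N>::=u p t p we get {u}; from <N>::=ε we get {ε}. So FIRST(<N>) = {ε, u}.
FIRST(<F>): from <F>::=ε we get {ε}; from <F>::=r r <N> <F> we get {r}; from <F>::=r r p we get {r}. So FIRST(<F>) = {ε, r}.
FIRST(<E>): from <E>::=r we get {r}; from <E>::=ε we get {ε}. So FIRST(<E>) = {ε, r}.
FIRST(<S>): from <S>::=<F> p r we get {p, r}; from <S>::=<E> p t we get {p, r}. So FIRST(<S>) = {p, r}.
FIRST(<A>): from <A>::=<S> <A> <E> u we get {p, r}; from <A>::=<F> t we get {r, t}; from <A>::=p we get {p}. So FIRST(<A>) = {p, r, t}.
FIRST(<E> <F> <N> <S>): take FIRST of each symbol in turn, carrying on past any symbol whose FIRST contains ε; result {p, r, u}.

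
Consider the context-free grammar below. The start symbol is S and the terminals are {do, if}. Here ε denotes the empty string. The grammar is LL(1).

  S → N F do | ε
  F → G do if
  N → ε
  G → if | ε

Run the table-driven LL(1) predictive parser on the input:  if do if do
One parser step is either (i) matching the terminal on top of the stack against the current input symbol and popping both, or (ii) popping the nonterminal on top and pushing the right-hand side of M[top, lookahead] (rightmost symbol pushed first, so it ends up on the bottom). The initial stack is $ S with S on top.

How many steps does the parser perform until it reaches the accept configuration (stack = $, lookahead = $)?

     Stack          Input          Action
  1  $ S            if do if do $  expand S → N F do
  2  $ do F N       if do if do $  expand N → ε
  3  $ do F         if do if do $  expand F → G do if
  4  $ do if do G   if do if do $  expand G → if
  5  $ do if do if  if do if do $  match if
  6  $ do if do     do if do $     match do
  7  $ do if        if do $        match if
  8  $ do           do $           match do
Accept reached after 8 steps.

8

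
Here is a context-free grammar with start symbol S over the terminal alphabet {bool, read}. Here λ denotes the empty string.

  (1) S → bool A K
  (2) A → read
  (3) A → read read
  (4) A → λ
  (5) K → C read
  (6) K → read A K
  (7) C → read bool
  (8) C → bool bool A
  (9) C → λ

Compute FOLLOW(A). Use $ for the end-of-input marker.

{bool, read}

FIRST(S) = {bool}
FIRST(A) = {λ, read}
FIRST(C) = {λ, bool, read}
FIRST(K) = {bool, read}  (via C read)
FOLLOW(S) includes $ since S is the start symbol.
FOLLOW(S): S appears on no right-hand side. Thus FOLLOW(S) = {$}.
FOLLOW(K): in S→bool A K, the suffix after K is empty, so FOLLOW(K) ⊇ FOLLOW(S) = {$}; in K→read A K, the suffix after K is empty (adds nothing new). Thus FOLLOW(K) = {$}.
FOLLOW(C): in K→C read, C is followed by read with FIRST {read}. Thus FOLLOW(C) = {read}.
FOLLOW(A): in S→bool A K, A is followed by K with FIRST {bool, read}; in K→read A K, A is followed by K with FIRST {bool, read}; in C→bool bool A, the suffix after A is empty, so FOLLOW(A) ⊇ FOLLOW(C) = {read}. Thus FOLLOW(A) = {bool, read}.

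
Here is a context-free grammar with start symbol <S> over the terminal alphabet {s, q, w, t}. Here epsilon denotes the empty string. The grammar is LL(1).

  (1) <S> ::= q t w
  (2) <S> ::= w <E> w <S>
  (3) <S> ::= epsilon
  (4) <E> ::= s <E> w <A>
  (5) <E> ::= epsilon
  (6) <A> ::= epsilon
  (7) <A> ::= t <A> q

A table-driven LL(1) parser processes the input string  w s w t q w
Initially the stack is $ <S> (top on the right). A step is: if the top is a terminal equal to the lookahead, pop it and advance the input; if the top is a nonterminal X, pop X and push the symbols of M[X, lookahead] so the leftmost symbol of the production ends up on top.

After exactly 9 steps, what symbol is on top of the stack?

step 1: stack=$ <S>  input=w s w t q w $  — expand <S> ::= w <E> w <S>
step 2: stack=$ <S> w <E> w  input=w s w t q w $  — match w
step 3: stack=$ <S> w <E>  input=s w t q w $  — expand <E> ::= s <E> w <A>
step 4: stack=$ <S> w <A> w <E> s  input=s w t q w $  — match s
step 5: stack=$ <S> w <A> w <E>  input=w t q w $  — expand <E> ::= epsilon
step 6: stack=$ <S> w <A> w  input=w t q w $  — match w
step 7: stack=$ <S> w <A>  input=t q w $  — expand <A> ::= t <A> q
step 8: stack=$ <S> w q <A> t  input=t q w $  — match t
step 9: stack=$ <S> w q <A>  input=q w $  — expand <A> ::= epsilon
Stack after step 9: $ <S> w q (top = q).

q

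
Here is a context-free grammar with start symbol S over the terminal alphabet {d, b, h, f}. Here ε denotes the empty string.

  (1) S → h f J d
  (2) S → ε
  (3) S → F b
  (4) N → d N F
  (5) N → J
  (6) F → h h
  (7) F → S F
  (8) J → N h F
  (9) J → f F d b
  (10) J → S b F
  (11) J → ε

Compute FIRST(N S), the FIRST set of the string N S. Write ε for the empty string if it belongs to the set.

{ε, b, d, f, h}

FIRST(S): from S→h f J d we get {h}; from S→ε we get {ε}; from S→F b we get {h}. So FIRST(S) = {ε, h}.
FIRST(F): from F→h h we get {h}; from F→S F we get {h}. So FIRST(F) = {h}.
FIRST(N): from N→d N F we get {d}; from N→J we get {ε, b, d, f, h}. So FIRST(N) = {ε, b, d, f, h}.
FIRST(J): from J→N h F we get {b, d, f, h}; from J→f F d b we get {f}; from J→S b F we get {b, h}; from J→ε we get {ε}. So FIRST(J) = {ε, b, d, f, h}.
FIRST(N S): take FIRST of each symbol in turn, carrying on past any symbol whose FIRST contains ε; result {ε, b, d, f, h}.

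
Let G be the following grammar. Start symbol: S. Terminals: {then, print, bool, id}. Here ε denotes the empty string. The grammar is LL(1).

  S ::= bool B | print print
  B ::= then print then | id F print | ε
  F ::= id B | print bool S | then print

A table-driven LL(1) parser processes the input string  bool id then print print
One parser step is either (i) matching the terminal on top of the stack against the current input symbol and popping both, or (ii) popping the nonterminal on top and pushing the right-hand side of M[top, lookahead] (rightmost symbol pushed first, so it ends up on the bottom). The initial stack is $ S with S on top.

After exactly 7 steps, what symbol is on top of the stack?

print

step 1: stack=$ S  input=bool id then print print $  — expand S ::= bool B
step 2: stack=$ B bool  input=bool id then print print $  — match bool
step 3: stack=$ B  input=id then print print $  — expand B ::= id F print
step 4: stack=$ print F id  input=id then print print $  — match id
step 5: stack=$ print F  input=then print print $  — expand F ::= then print
step 6: stack=$ print print then  input=then print print $  — match then
step 7: stack=$ print print  input=print print $  — match print
Stack after step 7: $ print (top = print).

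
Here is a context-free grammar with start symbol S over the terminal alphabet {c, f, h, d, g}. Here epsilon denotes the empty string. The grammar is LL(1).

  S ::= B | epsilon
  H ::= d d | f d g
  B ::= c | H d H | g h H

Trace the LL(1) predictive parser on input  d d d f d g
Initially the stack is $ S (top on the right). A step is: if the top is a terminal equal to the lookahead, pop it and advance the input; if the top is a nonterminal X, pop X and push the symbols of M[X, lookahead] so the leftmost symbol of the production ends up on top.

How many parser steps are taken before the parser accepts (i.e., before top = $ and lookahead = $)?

step 1: stack=$ S  input=d d d f d g $  — expand S ::= B
step 2: stack=$ B  input=d d d f d g $  — expand B ::= H d H
step 3: stack=$ H d H  input=d d d f d g $  — expand H ::= d d
step 4: stack=$ H d d d  input=d d d f d g $  — match d
step 5: stack=$ H d d  input=d d f d g $  — match d
step 6: stack=$ H d  input=d f d g $  — match d
step 7: stack=$ H  input=f d g $  — expand H ::= f d g
step 8: stack=$ g d f  input=f d g $  — match f
step 9: stack=$ g d  input=d g $  — match d
step 10: stack=$ g  input=g $  — match g
Accept reached after 10 steps.

10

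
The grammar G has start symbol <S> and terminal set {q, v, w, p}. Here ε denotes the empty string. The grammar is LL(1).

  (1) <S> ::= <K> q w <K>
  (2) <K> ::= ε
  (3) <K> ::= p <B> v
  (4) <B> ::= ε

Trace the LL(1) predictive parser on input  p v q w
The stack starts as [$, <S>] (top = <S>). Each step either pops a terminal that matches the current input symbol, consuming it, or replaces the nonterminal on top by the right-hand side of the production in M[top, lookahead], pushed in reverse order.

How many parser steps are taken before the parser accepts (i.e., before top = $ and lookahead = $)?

step 1: stack=$ <S>  input=p v q w $  — expand <S> ::= <K> q w <K>
step 2: stack=$ <K> w q <K>  input=p v q w $  — expand <K> ::= p <B> v
step 3: stack=$ <K> w q v <B> p  input=p v q w $  — match p
step 4: stack=$ <K> w q v <B>  input=v q w $  — expand <B> ::= ε
step 5: stack=$ <K> w q v  input=v q w $  — match v
step 6: stack=$ <K> w q  input=q w $  — match q
step 7: stack=$ <K> w  input=w $  — match w
step 8: stack=$ <K>  input=$  — expand <K> ::= ε
Accept reached after 8 steps.

8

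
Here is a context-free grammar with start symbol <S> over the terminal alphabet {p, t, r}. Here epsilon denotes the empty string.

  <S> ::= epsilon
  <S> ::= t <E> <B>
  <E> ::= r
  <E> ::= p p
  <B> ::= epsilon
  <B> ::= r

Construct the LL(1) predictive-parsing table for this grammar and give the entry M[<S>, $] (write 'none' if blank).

<S> ::= epsilon

FIRST(<S>): from <S>::=epsilon we get {epsilon}; from <S>::=t <E> <B> we get {t}. So FIRST(<S>) = {epsilon, t}.
FIRST(<E>): from <E>::=r we get {r}; from <E>::=p p we get {p}. So FIRST(<E>) = {p, r}.
FIRST(<B>): from <B>::=epsilon we get {epsilon}; from <B>::=r we get {r}. So FIRST(<B>) = {epsilon, r}.
FOLLOW(<S>) includes $ since <S> is the start symbol.
FOLLOW(<S>): <S> appears on no right-hand side. Thus FOLLOW(<S>) = {$}.
For <S> ::= epsilon: FIRST(epsilon) = {epsilon}, so it goes in M[<S>, t] for t ∈ {}; since epsilon ∈ FIRST, also for every t ∈ FOLLOW(<S>) = {$}.
For <S> ::= t <E> <B>: FIRST(t <E> <B>) = {t}, so it goes in M[<S>, t] for t ∈ {t}.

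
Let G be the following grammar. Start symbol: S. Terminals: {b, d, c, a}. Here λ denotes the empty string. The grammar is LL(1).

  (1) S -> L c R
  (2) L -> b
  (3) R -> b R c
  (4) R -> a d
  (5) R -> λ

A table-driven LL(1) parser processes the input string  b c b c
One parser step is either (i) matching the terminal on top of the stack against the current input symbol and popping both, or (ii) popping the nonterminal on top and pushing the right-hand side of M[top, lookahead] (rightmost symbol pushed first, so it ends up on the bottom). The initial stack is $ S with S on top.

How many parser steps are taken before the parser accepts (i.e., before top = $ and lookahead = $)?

8

step 1: stack=$ S  input=b c b c $  — expand S -> L c R
step 2: stack=$ R c L  input=b c b c $  — expand L -> b
step 3: stack=$ R c b  input=b c b c $  — match b
step 4: stack=$ R c  input=c b c $  — match c
step 5: stack=$ R  input=b c $  — expand R -> b R c
step 6: stack=$ c R b  input=b c $  — match b
step 7: stack=$ c R  input=c $  — expand R -> λ
step 8: stack=$ c  input=c $  — match c
Accept reached after 8 steps.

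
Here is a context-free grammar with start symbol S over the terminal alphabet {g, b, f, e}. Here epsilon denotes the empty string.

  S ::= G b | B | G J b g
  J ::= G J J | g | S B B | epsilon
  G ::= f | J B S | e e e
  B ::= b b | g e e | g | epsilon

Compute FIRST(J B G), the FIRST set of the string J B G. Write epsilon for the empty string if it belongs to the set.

{epsilon, b, e, f, g}

FIRST(B) = {epsilon, b, g}
FIRST(S) = {epsilon, b, e, f, g}  (via G b, B, G J b g)
FIRST(J) = {epsilon, b, e, f, g}  (via G J J, S B B)
FIRST(G) = {epsilon, b, e, f, g}  (via J B S)
FIRST(J B G): take FIRST of each symbol in turn, carrying on past any symbol whose FIRST contains epsilon; result {epsilon, b, e, f, g}.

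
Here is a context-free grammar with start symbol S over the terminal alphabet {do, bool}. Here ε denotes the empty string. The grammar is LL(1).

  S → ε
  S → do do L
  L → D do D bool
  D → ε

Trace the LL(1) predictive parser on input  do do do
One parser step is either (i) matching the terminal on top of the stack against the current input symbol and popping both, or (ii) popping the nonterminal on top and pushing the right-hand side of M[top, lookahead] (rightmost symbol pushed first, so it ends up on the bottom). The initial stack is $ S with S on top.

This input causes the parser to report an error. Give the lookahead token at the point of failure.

     Stack          Input       Action
  1  $ S            do do do $  expand S → do do L
  2  $ L do do      do do do $  match do
  3  $ L do         do do $     match do
  4  $ L            do $        expand L → D do D bool
  5  $ bool D do D  do $        expand D → ε
  6  $ bool D do    do $        match do
  7  $ bool D       $           error: M[D, $] is empty

$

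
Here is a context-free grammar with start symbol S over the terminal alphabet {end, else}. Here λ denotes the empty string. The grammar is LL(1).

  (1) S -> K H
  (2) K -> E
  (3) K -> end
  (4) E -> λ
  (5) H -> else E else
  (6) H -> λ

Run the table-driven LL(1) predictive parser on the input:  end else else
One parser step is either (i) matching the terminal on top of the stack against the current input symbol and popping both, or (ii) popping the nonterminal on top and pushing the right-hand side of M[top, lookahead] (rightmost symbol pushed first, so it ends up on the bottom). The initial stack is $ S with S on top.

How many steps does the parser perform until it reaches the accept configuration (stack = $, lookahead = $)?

7

step 1: stack=$ S  input=end else else $  — expand S -> K H
step 2: stack=$ H K  input=end else else $  — expand K -> end
step 3: stack=$ H end  input=end else else $  — match end
step 4: stack=$ H  input=else else $  — expand H -> else E else
step 5: stack=$ else E else  input=else else $  — match else
step 6: stack=$ else E  input=else $  — expand E -> λ
step 7: stack=$ else  input=else $  — match else
Accept reached after 7 steps.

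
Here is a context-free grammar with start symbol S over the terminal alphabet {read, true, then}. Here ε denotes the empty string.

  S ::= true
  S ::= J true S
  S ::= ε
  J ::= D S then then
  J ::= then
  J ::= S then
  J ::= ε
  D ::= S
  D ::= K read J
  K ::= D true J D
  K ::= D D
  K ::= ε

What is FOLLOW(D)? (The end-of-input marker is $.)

{read, then, true}

FIRST(S) = {ε, read, then, true}  (via J true S)
FIRST(J) = {ε, read, then, true}  (via D S then then, S then)
FIRST(D) = {ε, read, then, true}  (via S, K read J)
FIRST(K) = {ε, read, then, true}  (via D true J D, D D)
FOLLOW(S) includes $ since S is the start symbol.
FOLLOW(K): in D::=K read J, K is followed by read J with FIRST {read}. Thus FOLLOW(K) = {read}.
FOLLOW(D): in J::=D S then then, D is followed by S then then with FIRST {read, then, true}; in K::=D true J D (occurrence 1), D is followed by true J D with FIRST {true}; in K::=D true J D (occurrence 2), the suffix after D is empty, so FOLLOW(D) ⊇ FOLLOW(K) = {read}; in K::=D D (occurrence 1), D is followed by D with FIRST {ε, read, then, true}; in K::=D D (occurrence 1), the suffix after D is nullable, so FOLLOW(D) ⊇ FOLLOW(K) = {read}; in K::=D D (occurrence 2), the suffix after D is empty, so FOLLOW(D) ⊇ FOLLOW(K) = {read}. Thus FOLLOW(D) = {read, then, true}.
FOLLOW(S): in S::=J true S, the suffix after S is empty (adds nothing new); in J::=D S then then, S is followed by then then with FIRST {then}; in J::=S then, S is followed by then with FIRST {then}; in D::=S, the suffix after S is empty, so FOLLOW(S) ⊇ FOLLOW(D) = {read, then, true}. Thus FOLLOW(S) = {$, read, then, true}.
FOLLOW(J): in S::=J true S, J is followed by true S with FIRST {true}; in D::=K read J, the suffix after J is empty, so FOLLOW(J) ⊇ FOLLOW(D) = {read, then, true}; in K::=D true J D, J is followed by D with FIRST {ε, read, then, true}; in K::=D true J D, the suffix after J is nullable, so FOLLOW(J) ⊇ FOLLOW(K) = {read}. Thus FOLLOW(J) = {read, then, true}.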